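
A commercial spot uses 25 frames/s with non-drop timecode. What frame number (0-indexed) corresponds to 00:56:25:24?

84649

Total seconds to the label: (0 × 3600 + 56 × 60 + 25) = 3385.
Frame index = 3385 × 25 + 24 = 84649.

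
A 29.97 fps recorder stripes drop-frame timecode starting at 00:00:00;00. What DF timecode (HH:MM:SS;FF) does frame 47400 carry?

00:26:21;18

Each 10-minute DF block holds 10 × 60 × 30 − 9 × 2 = 17982 frames. 47400 ÷ 17982 → 2 full blocks, remainder 11436.
Within the partial block the first minute is 1800 frames and each further minute 1798, so 6 further minute boundaries passed. Total skipped labels = 18 × 2 + 2 × 6 = 48.
Non-drop label index = 47400 + 48 = 47448; at 30 labels/s that is 00:26:21:18, i.e. DF 00:26:21;18.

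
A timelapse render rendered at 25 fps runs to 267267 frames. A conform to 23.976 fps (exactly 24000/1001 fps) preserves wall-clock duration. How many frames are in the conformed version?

256320 frames

Target frames = source frames × (target rate / source rate) = 267267 × (24000/1001)/(25) = 267267 × 960/1001 = 256320.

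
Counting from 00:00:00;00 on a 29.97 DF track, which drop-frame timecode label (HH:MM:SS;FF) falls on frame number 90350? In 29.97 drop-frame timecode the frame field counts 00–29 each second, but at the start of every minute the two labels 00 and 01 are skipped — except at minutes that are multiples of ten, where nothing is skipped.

00:50:14;20

Ten DF minutes hold 17982 frames, so frame 90350 lies in block 5 (frames 89910–107891) with 440 frames into that block.
The block's first minute is 1800 frames and the rest 1798 each; 440 frames reaches minute 0, so 5 × 18 + 0 × 2 = 90 labels have been skipped so far.
Adding those back, label number 90350 + 90 = 90440 at 30 labels/s is 3014 s + 20 f = 0 h 50 min 14 s frame 20, i.e. 00:50:14;20.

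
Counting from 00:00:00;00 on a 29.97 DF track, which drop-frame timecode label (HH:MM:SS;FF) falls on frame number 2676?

Ten DF minutes hold 17982 frames, so frame 2676 lies in block 0 (frames 0–17981) with 2676 frames into that block.
The block's first minute is 1800 frames and the rest 1798 each; 2676 frames reaches minute 1, so 0 × 18 + 1 × 2 = 2 labels have been skipped so far.
Adding those back, label number 2676 + 2 = 2678 at 30 labels/s is 89 s + 8 f = 0 h 1 min 29 s frame 8, i.e. 00:01:29;08.

00:01:29;08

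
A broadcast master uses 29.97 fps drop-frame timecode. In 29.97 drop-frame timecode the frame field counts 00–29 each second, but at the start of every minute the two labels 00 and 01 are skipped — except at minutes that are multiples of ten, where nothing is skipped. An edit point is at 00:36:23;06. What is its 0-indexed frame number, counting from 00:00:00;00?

Complete 10-minute blocks: 3, each 17982 frames → 53946.
Remaining 6 whole minutes in the current block: 1800 + 5 × 1798 = 10790 frames.
Within the current minute: 23 × 30 + 6 − 2 = 694 (labels ;00/;01 skipped at this minute). Total = 53946 + 10790 + 694 = 65430.

65430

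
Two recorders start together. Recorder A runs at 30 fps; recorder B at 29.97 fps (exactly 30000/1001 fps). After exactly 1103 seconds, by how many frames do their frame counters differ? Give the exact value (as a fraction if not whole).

33090/1001 frames

A emits 30 × 1103 = 33090 frames; B emits 30000/1001 × 1103 = 33090000/1001.
Difference = 33090/1001 frames (≈ 33.0569); B is behind A.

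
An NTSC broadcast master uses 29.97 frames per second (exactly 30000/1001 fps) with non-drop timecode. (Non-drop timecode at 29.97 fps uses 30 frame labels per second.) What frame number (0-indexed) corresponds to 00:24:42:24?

Total seconds to the label: (0 × 3600 + 24 × 60 + 42) = 1482.
Frame index = 1482 × 30 + 24 = 44484.

44484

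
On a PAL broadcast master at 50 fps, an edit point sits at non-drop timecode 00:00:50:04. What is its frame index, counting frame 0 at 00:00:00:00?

frame 2504

Total seconds to the label: (0 × 3600 + 0 × 60 + 50) = 50.
Frame index = 50 × 50 + 4 = 2504.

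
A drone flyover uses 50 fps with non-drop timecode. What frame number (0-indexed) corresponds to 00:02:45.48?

8298

Total seconds to the label: (0 × 3600 + 2 × 60 + 45) = 165.
Frame index = 165 × 50 + 48 = 8298.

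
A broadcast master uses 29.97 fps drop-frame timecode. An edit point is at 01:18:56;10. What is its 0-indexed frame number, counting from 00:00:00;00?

As if non-drop at 30 labels/s: (1 × 3600 + 18 × 60 + 56) × 30 + 10 = 142090.
Minute boundaries passed: 78; those not divisible by 10: 78 − 7 = 71; dropped labels = 2 × 71 = 142.
Actual frame index = 142090 − 142 = 141948.

141948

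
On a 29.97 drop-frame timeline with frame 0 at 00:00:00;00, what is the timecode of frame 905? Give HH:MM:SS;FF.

00:00:30;05

Each 10-minute DF block holds 10 × 60 × 30 − 9 × 2 = 17982 frames. 905 ÷ 17982 → 0 full blocks, remainder 905.
Within the partial block the first minute is 1800 frames and each further minute 1798, so 0 further minute boundaries passed. Total skipped labels = 18 × 0 + 2 × 0 = 0.
Non-drop label index = 905 + 0 = 905; at 30 labels/s that is 00:00:30:05, i.e. DF 00:00:30;05.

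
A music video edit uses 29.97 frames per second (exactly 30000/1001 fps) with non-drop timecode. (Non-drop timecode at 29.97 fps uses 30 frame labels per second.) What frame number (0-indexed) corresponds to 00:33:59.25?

Total seconds to the label: (0 × 3600 + 33 × 60 + 59) = 2039.
Frame index = 2039 × 30 + 25 = 61195.

frame 61195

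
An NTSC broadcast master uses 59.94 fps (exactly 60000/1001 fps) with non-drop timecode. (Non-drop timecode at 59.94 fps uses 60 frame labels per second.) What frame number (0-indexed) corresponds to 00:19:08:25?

68905

Total seconds to the label: (0 × 3600 + 19 × 60 + 8) = 1148.
Frame index = 1148 × 60 + 25 = 68905.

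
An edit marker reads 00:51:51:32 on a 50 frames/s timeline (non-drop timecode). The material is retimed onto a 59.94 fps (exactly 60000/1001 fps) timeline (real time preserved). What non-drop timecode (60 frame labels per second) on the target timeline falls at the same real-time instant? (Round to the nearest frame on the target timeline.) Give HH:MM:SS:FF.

Source frame index: (0×3600 + 51×60 + 51) × 50 + 32 = 155582.
Real time: 155582 / (50) = 77791/25 s.
Target frame: (77791/25) × (60000/1001) = 26671200/143 ≈ 186511.888 → 186512.
At 60 labels/s: frame 186512 → 00:51:48:32.

00:51:48:32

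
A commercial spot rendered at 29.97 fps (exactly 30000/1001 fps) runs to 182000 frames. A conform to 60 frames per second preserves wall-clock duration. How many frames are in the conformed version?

Target frames = source frames × (target rate / source rate) = 182000 × (60)/(30000/1001) = 182000 × 1001/500 = 364364.

364364 frames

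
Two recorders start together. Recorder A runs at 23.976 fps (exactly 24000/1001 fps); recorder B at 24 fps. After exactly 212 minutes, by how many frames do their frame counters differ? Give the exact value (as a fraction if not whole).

212 min = 12720 s.
A emits 24000/1001 × 12720 = 305280000/1001 frames; B emits 24 × 12720 = 305280.
Difference = 305280/1001 frames (≈ 304.9750); B is ahead of A.

305280/1001 frames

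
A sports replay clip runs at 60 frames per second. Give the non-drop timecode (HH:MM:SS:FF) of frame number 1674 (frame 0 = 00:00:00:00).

1674 ÷ 60 = 27 full seconds, remainder 54 frames.
27 s = 0 h 0 min 27 s.
Timecode: 00:00:27:54.

00:00:27:54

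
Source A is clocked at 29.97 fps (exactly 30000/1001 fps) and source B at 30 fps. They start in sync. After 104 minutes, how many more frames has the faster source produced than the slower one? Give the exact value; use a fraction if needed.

104 min = 6240 s.
A emits 30000/1001 × 6240 = 14400000/77 frames; B emits 30 × 6240 = 187200.
Difference = 14400/77 frames (≈ 187.0130); B is ahead of A.

14400/77 frames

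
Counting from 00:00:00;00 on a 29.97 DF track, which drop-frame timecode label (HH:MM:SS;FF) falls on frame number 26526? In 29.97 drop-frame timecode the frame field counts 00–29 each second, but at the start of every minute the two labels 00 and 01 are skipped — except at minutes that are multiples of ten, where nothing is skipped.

00:14:45;02

Ten DF minutes hold 17982 frames, so frame 26526 lies in block 1 (frames 17982–35963) with 8544 frames into that block.
The block's first minute is 1800 frames and the rest 1798 each; 8544 frames reaches minute 4, so 1 × 18 + 4 × 2 = 26 labels have been skipped so far.
Adding those back, label number 26526 + 26 = 26552 at 30 labels/s is 885 s + 2 f = 0 h 14 min 45 s frame 2, i.e. 00:14:45;02.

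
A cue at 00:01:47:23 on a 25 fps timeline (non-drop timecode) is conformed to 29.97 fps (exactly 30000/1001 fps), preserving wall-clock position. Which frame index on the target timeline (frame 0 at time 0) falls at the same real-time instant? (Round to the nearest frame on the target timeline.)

Source frame index: (0×3600 + 1×60 + 47) × 25 + 23 = 2698.
Real time: 2698 / (25) = 2698/25 s.
Target frame: (2698/25) × (30000/1001) = 3237600/1001 ≈ 3234.366 → 3234.

frame 3234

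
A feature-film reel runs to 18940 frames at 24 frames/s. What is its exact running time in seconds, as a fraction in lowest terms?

Running time = 18940 ÷ (24) = 18940 × 1/24 = 4735/6 s.

4735/6 seconds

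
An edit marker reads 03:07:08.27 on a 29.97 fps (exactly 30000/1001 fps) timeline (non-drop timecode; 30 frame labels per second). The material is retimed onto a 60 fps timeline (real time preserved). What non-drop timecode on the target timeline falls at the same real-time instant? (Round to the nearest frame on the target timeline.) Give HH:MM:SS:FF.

03:07:20:08

Source frame index: (3×3600 + 7×60 + 8) × 30 + 27 = 336867.
Real time: 336867 / (30000/1001) = 112401289/10000 s.
Target frame: (112401289/10000) × (60) = 337203867/500 ≈ 674407.734 → 674408.
At 60 labels/s: frame 674408 → 03:07:20:08.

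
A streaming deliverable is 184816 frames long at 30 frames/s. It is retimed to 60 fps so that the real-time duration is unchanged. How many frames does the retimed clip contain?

369632 frames

Frames at target rate = 184816 × (60) / (30) = 369632.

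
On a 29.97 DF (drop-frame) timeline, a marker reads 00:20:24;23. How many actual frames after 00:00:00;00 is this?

As if non-drop at 30 labels/s: (0 × 3600 + 20 × 60 + 24) × 30 + 23 = 36743.
Minute boundaries passed: 20; those not divisible by 10: 20 − 2 = 18; dropped labels = 2 × 18 = 36.
Actual frame index = 36743 − 36 = 36707.

36707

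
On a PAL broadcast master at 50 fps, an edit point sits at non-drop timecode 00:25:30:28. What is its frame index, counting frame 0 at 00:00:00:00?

76528

Total seconds to the label: (0 × 3600 + 25 × 60 + 30) = 1530.
Frame index = 1530 × 50 + 28 = 76528.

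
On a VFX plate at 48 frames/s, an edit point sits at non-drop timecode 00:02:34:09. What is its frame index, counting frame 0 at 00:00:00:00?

Total seconds to the label: (0 × 3600 + 2 × 60 + 34) = 154.
Frame index = 154 × 48 + 9 = 7401.

frame 7401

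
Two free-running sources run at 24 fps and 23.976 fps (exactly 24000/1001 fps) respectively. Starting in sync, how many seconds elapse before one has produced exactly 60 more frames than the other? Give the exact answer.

The gap grows by |24000/1001 − 24| = 24/1001 frames per second.
Time for a 60-frame gap: 60 ÷ (24/1001) = 2502.5 s.

2502.5 seconds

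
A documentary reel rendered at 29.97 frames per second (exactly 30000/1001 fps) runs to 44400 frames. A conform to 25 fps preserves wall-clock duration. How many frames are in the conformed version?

37037 frames

Target frames = source frames × (target rate / source rate) = 44400 × (25)/(30000/1001) = 44400 × 1001/1200 = 37037.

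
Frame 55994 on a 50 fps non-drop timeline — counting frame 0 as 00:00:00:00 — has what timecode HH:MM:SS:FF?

00:18:39:44

55994 ÷ 50 = 1119 full seconds, remainder 44 frames.
1119 s = 0 h 18 min 39 s.
Timecode: 00:18:39:44.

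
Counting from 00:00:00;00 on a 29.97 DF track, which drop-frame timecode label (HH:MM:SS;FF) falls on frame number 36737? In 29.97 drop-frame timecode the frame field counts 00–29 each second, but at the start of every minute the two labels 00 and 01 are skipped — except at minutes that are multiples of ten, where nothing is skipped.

00:20:25;23

Each 10-minute DF block holds 10 × 60 × 30 − 9 × 2 = 17982 frames. 36737 ÷ 17982 → 2 full blocks, remainder 773.
Within the partial block the first minute is 1800 frames and each further minute 1798, so 0 further minute boundaries passed. Total skipped labels = 18 × 2 + 2 × 0 = 36.
Non-drop label index = 36737 + 36 = 36773; at 30 labels/s that is 00:20:25:23, i.e. DF 00:20:25;23.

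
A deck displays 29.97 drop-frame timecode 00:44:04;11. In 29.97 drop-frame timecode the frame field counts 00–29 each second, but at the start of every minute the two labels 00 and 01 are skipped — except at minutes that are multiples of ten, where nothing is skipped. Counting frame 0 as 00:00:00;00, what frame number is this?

Complete 10-minute blocks: 4, each 17982 frames → 71928.
Remaining 4 whole minutes in the current block: 1800 + 3 × 1798 = 7194 frames.
Within the current minute: 4 × 30 + 11 − 2 = 129 (labels ;00/;01 skipped at this minute). Total = 71928 + 7194 + 129 = 79251.

79251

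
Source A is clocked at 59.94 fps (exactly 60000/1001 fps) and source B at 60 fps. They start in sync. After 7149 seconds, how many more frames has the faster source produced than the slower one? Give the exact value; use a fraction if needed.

A emits 60000/1001 × 7149 = 428940000/1001 frames; B emits 60 × 7149 = 428940.
Difference = 428940/1001 frames (≈ 428.5115); B is ahead of A.

428940/1001 frames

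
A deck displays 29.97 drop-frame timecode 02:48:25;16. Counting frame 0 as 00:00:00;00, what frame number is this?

As if non-drop at 30 labels/s: (2 × 3600 + 48 × 60 + 25) × 30 + 16 = 303166.
Minute boundaries passed: 168; those not divisible by 10: 168 − 16 = 152; dropped labels = 2 × 152 = 304.
Actual frame index = 303166 − 304 = 302862.

302862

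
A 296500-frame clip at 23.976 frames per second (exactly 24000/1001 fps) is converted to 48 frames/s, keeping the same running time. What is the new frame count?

593593 frames

Target frames = source frames × (target rate / source rate) = 296500 × (48)/(24000/1001) = 296500 × 1001/500 = 593593.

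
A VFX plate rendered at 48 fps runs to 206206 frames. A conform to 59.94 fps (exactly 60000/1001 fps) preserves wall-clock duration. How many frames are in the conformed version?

Target frames = source frames × (target rate / source rate) = 206206 × (60000/1001)/(48) = 206206 × 1250/1001 = 257500.

257500 frames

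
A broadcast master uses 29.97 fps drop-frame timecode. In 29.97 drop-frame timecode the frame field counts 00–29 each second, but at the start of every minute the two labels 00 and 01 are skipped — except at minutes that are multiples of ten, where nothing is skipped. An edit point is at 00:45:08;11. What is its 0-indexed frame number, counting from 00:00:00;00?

As if non-drop at 30 labels/s: (0 × 3600 + 45 × 60 + 8) × 30 + 11 = 81251.
Minute boundaries passed: 45; those not divisible by 10: 45 − 4 = 41; dropped labels = 2 × 41 = 82.
Actual frame index = 81251 − 82 = 81169.

81169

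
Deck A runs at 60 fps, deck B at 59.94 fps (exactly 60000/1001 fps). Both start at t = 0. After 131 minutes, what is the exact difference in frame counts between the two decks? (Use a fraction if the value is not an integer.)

131 min = 7860 s.
A emits 60 × 7860 = 471600 frames; B emits 60000/1001 × 7860 = 471600000/1001.
Difference = 471600/1001 frames (≈ 471.1289); B is behind A.

471600/1001 frames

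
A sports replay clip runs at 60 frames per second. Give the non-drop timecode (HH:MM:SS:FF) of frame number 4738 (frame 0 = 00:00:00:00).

00:01:18:58

4738 ÷ 60 = 78 full seconds, remainder 58 frames.
78 s = 0 h 1 min 18 s.
Timecode: 00:01:18:58.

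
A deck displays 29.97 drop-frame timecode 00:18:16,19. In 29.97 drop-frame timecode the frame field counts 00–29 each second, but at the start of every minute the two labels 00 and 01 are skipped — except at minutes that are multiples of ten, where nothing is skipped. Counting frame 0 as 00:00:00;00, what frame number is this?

32865

Complete 10-minute blocks: 1, each 17982 frames → 17982.
Remaining 8 whole minutes in the current block: 1800 + 7 × 1798 = 14386 frames.
Within the current minute: 16 × 30 + 19 − 2 = 497 (labels ;00/;01 skipped at this minute). Total = 17982 + 14386 + 497 = 32865.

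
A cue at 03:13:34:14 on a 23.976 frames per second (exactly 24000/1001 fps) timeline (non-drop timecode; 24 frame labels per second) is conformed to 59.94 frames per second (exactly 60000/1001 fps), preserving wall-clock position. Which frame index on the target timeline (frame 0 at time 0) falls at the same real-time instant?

Source frame index: (3×3600 + 13×60 + 34) × 24 + 14 = 278750.
Real time: 278750 / (24000/1001) = 1116115/96 s.
Target frame: (1116115/96) × (60000/1001) = 696875.

frame 696875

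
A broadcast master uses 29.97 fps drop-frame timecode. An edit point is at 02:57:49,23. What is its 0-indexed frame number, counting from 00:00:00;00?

As if non-drop at 30 labels/s: (2 × 3600 + 57 × 60 + 49) × 30 + 23 = 320093.
Minute boundaries passed: 177; those not divisible by 10: 177 − 17 = 160; dropped labels = 2 × 160 = 320.
Actual frame index = 320093 − 320 = 319773.

319773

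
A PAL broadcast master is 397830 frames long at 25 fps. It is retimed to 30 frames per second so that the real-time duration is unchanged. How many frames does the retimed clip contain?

Target frames = source frames × (target rate / source rate) = 397830 × (30)/(25) = 397830 × 6/5 = 477396.

477396 frames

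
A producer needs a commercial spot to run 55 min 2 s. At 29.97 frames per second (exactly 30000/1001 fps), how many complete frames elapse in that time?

98961 frames

55 min 2 s = 3302 s.
Frames = 3302 × 30000/1001 = 7620000/77 ≈ 98961.0390.
Complete frames: 98961.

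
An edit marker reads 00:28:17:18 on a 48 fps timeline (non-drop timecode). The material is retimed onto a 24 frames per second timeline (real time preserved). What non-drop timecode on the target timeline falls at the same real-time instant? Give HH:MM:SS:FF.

Source frame index: (0×3600 + 28×60 + 17) × 48 + 18 = 81474.
Real time: 81474 / (48) = 13579/8 s.
Target frame: (13579/8) × (24) = 40737.
At 24 labels/s: frame 40737 → 00:28:17:09.

00:28:17:09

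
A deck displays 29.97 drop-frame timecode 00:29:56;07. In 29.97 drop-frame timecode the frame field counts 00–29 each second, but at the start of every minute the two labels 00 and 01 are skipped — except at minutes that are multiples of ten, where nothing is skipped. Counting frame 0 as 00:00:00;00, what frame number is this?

53833

Complete 10-minute blocks: 2, each 17982 frames → 35964.
Remaining 9 whole minutes in the current block: 1800 + 8 × 1798 = 16184 frames.
Within the current minute: 56 × 30 + 7 − 2 = 1685 (labels ;00/;01 skipped at this minute). Total = 35964 + 16184 + 1685 = 53833.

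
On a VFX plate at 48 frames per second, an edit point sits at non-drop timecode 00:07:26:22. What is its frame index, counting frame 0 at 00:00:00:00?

Total seconds to the label: (0 × 3600 + 7 × 60 + 26) = 446.
Frame index = 446 × 48 + 22 = 21430.

21430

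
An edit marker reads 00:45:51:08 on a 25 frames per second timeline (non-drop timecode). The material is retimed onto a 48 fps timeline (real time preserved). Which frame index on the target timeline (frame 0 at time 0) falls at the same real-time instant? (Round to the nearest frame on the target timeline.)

frame 132063

Source frame index: (0×3600 + 45×60 + 51) × 25 + 8 = 68783.
Real time: 68783 / (25) = 68783/25 s.
Target frame: (68783/25) × (48) = 3301584/25 ≈ 132063.360 → 132063.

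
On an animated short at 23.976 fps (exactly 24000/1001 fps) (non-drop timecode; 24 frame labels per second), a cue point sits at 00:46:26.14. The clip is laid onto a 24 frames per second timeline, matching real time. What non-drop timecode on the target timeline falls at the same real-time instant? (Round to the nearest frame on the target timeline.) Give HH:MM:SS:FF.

00:46:29:09

Source frame index: (0×3600 + 46×60 + 26) × 24 + 14 = 66878.
Real time: 66878 / (24000/1001) = 33472439/12000 s.
Target frame: (33472439/12000) × (24) = 33472439/500 ≈ 66944.878 → 66945.
At 24 labels/s: frame 66945 → 00:46:29:09.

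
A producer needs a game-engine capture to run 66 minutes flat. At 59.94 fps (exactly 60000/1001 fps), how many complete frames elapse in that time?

237362 frames

66 min = 3960 s.
Frames = 3960 × 60000/1001 = 21600000/91 ≈ 237362.6374.
Complete frames: 237362.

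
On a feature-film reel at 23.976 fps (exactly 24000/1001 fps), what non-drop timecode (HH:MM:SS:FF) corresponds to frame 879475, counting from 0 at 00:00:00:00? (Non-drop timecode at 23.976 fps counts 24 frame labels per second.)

10:10:44:19

879475 ÷ 24 = 36644 full seconds, remainder 19 frames.
36644 s = 10 h 10 min 44 s.
Timecode: 10:10:44:19.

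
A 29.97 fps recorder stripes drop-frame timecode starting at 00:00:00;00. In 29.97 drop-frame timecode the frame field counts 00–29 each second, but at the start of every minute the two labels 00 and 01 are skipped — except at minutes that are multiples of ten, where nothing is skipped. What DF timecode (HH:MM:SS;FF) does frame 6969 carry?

00:03:52;15

Ten DF minutes hold 17982 frames, so frame 6969 lies in block 0 (frames 0–17981) with 6969 frames into that block.
The block's first minute is 1800 frames and the rest 1798 each; 6969 frames reaches minute 3, so 0 × 18 + 3 × 2 = 6 labels have been skipped so far.
Adding those back, label number 6969 + 6 = 6975 at 30 labels/s is 232 s + 15 f = 0 h 3 min 52 s frame 15, i.e. 00:03:52;15.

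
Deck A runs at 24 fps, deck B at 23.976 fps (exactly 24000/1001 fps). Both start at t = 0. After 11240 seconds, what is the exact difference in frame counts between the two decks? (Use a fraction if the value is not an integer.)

A emits 24 × 11240 = 269760 frames; B emits 24000/1001 × 11240 = 269760000/1001.
Difference = 269760/1001 frames (≈ 269.4905); B is behind A.

269760/1001 frames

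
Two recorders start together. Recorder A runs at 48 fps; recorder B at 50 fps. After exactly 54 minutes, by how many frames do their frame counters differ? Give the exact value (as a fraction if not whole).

54 min = 3240 s.
A emits 48 × 3240 = 155520 frames; B emits 50 × 3240 = 162000.
Difference = 6480 frames; B is ahead of A.

6480 frames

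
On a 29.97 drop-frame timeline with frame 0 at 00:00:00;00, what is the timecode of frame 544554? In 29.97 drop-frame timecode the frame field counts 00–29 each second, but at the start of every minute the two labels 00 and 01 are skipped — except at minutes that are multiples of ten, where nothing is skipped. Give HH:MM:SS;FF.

05:02:49;28

Ten DF minutes hold 17982 frames, so frame 544554 lies in block 30 (frames 539460–557441) with 5094 frames into that block.
The block's first minute is 1800 frames and the rest 1798 each; 5094 frames reaches minute 2, so 30 × 18 + 2 × 2 = 544 labels have been skipped so far.
Adding those back, label number 544554 + 544 = 545098 at 30 labels/s is 18169 s + 28 f = 5 h 2 min 49 s frame 28, i.e. 05:02:49;28.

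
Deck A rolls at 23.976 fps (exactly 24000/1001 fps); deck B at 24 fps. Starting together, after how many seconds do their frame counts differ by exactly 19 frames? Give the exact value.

19019/24 seconds

The gap grows by |24 − 24000/1001| = 24/1001 frames per second.
Time for a 19-frame gap: 19 ÷ (24/1001) = 19019/24 s.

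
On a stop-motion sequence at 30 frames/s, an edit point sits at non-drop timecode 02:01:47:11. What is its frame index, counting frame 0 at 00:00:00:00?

Total seconds to the label: (2 × 3600 + 1 × 60 + 47) = 7307.
Frame index = 7307 × 30 + 11 = 219221.

frame 219221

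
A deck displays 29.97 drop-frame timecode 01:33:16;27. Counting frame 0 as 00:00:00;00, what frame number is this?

As if non-drop at 30 labels/s: (1 × 3600 + 33 × 60 + 16) × 30 + 27 = 167907.
Minute boundaries passed: 93; those not divisible by 10: 93 − 9 = 84; dropped labels = 2 × 84 = 168.
Actual frame index = 167907 − 168 = 167739.

167739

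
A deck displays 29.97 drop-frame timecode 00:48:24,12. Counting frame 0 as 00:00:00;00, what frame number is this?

87044

Complete 10-minute blocks: 4, each 17982 frames → 71928.
Remaining 8 whole minutes in the current block: 1800 + 7 × 1798 = 14386 frames.
Within the current minute: 24 × 30 + 12 − 2 = 730 (labels ;00/;01 skipped at this minute). Total = 71928 + 14386 + 730 = 87044.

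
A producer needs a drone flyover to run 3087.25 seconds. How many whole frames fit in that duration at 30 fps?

Frames = 3087.25 × 30 = 185235/2 ≈ 92617.5000.
Complete frames: 92617.

92617 frames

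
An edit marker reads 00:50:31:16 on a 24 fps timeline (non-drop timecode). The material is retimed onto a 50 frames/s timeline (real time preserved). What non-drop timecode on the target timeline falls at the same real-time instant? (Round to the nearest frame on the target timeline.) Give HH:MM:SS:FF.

00:50:31:33

Source frame index: (0×3600 + 50×60 + 31) × 24 + 16 = 72760.
Real time: 72760 / (24) = 9095/3 s.
Target frame: (9095/3) × (50) = 454750/3 ≈ 151583.333 → 151583.
At 50 labels/s: frame 151583 → 00:50:31:33.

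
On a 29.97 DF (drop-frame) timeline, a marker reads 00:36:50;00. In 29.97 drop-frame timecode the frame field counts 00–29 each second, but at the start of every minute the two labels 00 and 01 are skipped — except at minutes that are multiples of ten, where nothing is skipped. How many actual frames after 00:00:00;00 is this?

Complete 10-minute blocks: 3, each 17982 frames → 53946.
Remaining 6 whole minutes in the current block: 1800 + 5 × 1798 = 10790 frames.
Within the current minute: 50 × 30 + 0 − 2 = 1498 (labels ;00/;01 skipped at this minute). Total = 53946 + 10790 + 1498 = 66234.

66234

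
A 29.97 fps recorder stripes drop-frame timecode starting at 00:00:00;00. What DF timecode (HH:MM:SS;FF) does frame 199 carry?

00:00:06;19

Ten DF minutes hold 17982 frames, so frame 199 lies in block 0 (frames 0–17981) with 199 frames into that block.
The block's first minute is 1800 frames and the rest 1798 each; 199 frames reaches minute 0, so 0 × 18 + 0 × 2 = 0 labels have been skipped so far.
Adding those back, label number 199 + 0 = 199 at 30 labels/s is 6 s + 19 f = 0 h 0 min 6 s frame 19, i.e. 00:00:06;19.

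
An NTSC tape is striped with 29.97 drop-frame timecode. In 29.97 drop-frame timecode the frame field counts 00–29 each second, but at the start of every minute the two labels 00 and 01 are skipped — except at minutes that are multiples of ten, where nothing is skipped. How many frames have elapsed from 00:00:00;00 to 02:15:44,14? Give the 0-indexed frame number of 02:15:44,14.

As if non-drop at 30 labels/s: (2 × 3600 + 15 × 60 + 44) × 30 + 14 = 244334.
Minute boundaries passed: 135; those not divisible by 10: 135 − 13 = 122; dropped labels = 2 × 122 = 244.
Actual frame index = 244334 − 244 = 244090.

244090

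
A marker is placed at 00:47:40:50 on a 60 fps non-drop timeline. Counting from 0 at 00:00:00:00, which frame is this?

frame 171650

Total seconds to the label: (0 × 3600 + 47 × 60 + 40) = 2860.
Frame index = 2860 × 60 + 50 = 171650.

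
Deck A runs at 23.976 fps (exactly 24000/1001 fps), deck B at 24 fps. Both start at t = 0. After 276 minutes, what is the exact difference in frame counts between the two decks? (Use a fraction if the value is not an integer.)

276 min = 16560 s.
A emits 24000/1001 × 16560 = 397440000/1001 frames; B emits 24 × 16560 = 397440.
Difference = 397440/1001 frames (≈ 397.0430); B is ahead of A.

397440/1001 frames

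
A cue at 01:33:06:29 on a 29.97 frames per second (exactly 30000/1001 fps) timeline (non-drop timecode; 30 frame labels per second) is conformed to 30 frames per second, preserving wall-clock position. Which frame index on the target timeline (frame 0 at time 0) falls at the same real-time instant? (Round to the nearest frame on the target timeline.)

frame 167777

Source frame index: (1×3600 + 33×60 + 6) × 30 + 29 = 167609.
Real time: 167609 / (30000/1001) = 167776609/30000 s.
Target frame: (167776609/30000) × (30) = 167776609/1000 ≈ 167776.609 → 167777.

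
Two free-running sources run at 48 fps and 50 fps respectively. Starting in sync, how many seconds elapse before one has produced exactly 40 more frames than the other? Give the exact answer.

20 seconds

The gap grows by |50 − 48| = 2 frames per second.
Time for a 40-frame gap: 40 ÷ (2) = 20 s.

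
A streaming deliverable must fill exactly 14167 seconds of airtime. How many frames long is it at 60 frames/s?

850020 frames

Frames = 14167 × 60 = 850020.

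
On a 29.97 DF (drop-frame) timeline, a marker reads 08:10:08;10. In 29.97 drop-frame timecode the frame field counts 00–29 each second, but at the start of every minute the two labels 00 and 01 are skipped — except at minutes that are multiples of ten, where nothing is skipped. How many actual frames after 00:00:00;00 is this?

881368

As if non-drop at 30 labels/s: (8 × 3600 + 10 × 60 + 8) × 30 + 10 = 882250.
Minute boundaries passed: 490; those not divisible by 10: 490 − 49 = 441; dropped labels = 2 × 441 = 882.
Actual frame index = 882250 − 882 = 881368.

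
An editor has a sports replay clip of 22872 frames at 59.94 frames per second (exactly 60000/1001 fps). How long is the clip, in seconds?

381.5812 seconds

Running time = 22872 / (60000/1001) = 381.5812 s.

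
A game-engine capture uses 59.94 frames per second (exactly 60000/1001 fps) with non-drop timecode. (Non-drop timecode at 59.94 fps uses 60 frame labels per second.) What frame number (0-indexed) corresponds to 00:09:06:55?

32815

Total seconds to the label: (0 × 3600 + 9 × 60 + 6) = 546.
Frame index = 546 × 60 + 55 = 32815.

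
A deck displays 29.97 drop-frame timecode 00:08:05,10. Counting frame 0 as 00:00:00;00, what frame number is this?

Complete 10-minute blocks: 0, each 17982 frames → 0.
Remaining 8 whole minutes in the current block: 1800 + 7 × 1798 = 14386 frames.
Within the current minute: 5 × 30 + 10 − 2 = 158 (labels ;00/;01 skipped at this minute). Total = 0 + 14386 + 158 = 14544.

14544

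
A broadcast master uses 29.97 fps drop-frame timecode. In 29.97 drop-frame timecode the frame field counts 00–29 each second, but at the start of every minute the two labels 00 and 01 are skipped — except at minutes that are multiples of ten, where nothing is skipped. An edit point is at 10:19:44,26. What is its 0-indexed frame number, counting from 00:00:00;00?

As if non-drop at 30 labels/s: (10 × 3600 + 19 × 60 + 44) × 30 + 26 = 1115546.
Minute boundaries passed: 619; those not divisible by 10: 619 − 61 = 558; dropped labels = 2 × 558 = 1116.
Actual frame index = 1115546 − 1116 = 1114430.

1114430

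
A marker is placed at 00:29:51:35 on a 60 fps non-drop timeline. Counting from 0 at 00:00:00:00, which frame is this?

frame 107495

Total seconds to the label: (0 × 3600 + 29 × 60 + 51) = 1791.
Frame index = 1791 × 60 + 35 = 107495.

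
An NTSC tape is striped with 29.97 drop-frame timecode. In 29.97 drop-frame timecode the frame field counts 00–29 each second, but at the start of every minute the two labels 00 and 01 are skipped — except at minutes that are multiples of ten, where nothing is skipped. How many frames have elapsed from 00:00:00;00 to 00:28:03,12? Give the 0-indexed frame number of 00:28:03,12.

Complete 10-minute blocks: 2, each 17982 frames → 35964.
Remaining 8 whole minutes in the current block: 1800 + 7 × 1798 = 14386 frames.
Within the current minute: 3 × 30 + 12 − 2 = 100 (labels ;00/;01 skipped at this minute). Total = 35964 + 14386 + 100 = 50450.

50450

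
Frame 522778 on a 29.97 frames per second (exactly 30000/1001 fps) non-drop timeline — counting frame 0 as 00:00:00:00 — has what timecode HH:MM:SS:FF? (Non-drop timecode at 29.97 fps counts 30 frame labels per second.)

522778 ÷ 30 = 17425 full seconds, remainder 28 frames.
17425 s = 4 h 50 min 25 s.
Timecode: 04:50:25:28.

04:50:25:28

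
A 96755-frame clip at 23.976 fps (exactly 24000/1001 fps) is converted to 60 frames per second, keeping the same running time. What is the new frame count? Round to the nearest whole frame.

Frames at target rate = 96755 × (60) / (24000/1001) = 19370351/80 ≈ 242129.388.
Nearest whole frame: 242129.

242129 frames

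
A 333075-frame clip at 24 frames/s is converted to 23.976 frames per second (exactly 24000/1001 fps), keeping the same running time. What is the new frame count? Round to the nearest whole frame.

Frames at target rate = 333075 × (24000/1001) / (24) = 333075000/1001 ≈ 332742.258.
Nearest whole frame: 332742.

332742 frames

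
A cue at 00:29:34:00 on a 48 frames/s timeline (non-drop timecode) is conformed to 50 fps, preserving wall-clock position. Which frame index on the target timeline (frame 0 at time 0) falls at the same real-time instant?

Source frame index: (0×3600 + 29×60 + 34) × 48 + 0 = 85152.
Real time: 85152 / (48) = 1774 s.
Target frame: (1774) × (50) = 88700.

frame 88700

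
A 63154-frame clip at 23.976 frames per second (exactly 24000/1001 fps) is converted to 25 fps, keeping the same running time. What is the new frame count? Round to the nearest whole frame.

65851 frames

Frames at target rate = 63154 × (25) / (24000/1001) = 31608577/480 ≈ 65851.202.
Nearest whole frame: 65851.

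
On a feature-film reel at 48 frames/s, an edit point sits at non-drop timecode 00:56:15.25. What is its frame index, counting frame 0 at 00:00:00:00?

162025

Total seconds to the label: (0 × 3600 + 56 × 60 + 15) = 3375.
Frame index = 3375 × 48 + 25 = 162025.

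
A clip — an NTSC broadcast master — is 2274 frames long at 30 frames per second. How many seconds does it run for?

Running time = 2274 / (30) = 75.8 s.

75.8 seconds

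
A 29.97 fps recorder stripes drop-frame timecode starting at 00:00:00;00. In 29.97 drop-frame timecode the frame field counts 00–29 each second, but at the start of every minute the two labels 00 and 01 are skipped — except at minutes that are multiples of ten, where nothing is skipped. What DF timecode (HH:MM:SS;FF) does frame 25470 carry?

Each 10-minute DF block holds 10 × 60 × 30 − 9 × 2 = 17982 frames. 25470 ÷ 17982 → 1 full block, remainder 7488.
Within the partial block the first minute is 1800 frames and each further minute 1798, so 4 further minute boundaries passed. Total skipped labels = 18 × 1 + 2 × 4 = 26.
Non-drop label index = 25470 + 26 = 25496; at 30 labels/s that is 00:14:09:26, i.e. DF 00:14:09;26.

00:14:09;26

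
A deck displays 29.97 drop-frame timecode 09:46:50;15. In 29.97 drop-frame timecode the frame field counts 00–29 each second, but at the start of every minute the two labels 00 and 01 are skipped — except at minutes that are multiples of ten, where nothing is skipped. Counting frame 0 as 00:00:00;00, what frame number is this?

1055259

As if non-drop at 30 labels/s: (9 × 3600 + 46 × 60 + 50) × 30 + 15 = 1056315.
Minute boundaries passed: 586; those not divisible by 10: 586 − 58 = 528; dropped labels = 2 × 528 = 1056.
Actual frame index = 1056315 − 1056 = 1055259.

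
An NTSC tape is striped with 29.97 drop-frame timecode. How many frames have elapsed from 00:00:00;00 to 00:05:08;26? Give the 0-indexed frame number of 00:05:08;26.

As if non-drop at 30 labels/s: (0 × 3600 + 5 × 60 + 8) × 30 + 26 = 9266.
Minute boundaries passed: 5; those not divisible by 10: 5 − 0 = 5; dropped labels = 2 × 5 = 10.
Actual frame index = 9266 − 10 = 9256.

9256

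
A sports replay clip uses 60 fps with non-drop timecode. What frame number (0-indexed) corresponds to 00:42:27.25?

frame 152845

Total seconds to the label: (0 × 3600 + 42 × 60 + 27) = 2547.
Frame index = 2547 × 60 + 25 = 152845.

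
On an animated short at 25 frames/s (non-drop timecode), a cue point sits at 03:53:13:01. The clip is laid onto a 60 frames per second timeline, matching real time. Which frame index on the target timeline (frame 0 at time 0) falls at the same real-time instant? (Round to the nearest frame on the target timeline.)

Source frame index: (3×3600 + 53×60 + 13) × 25 + 1 = 349826.
Real time: 349826 / (25) = 349826/25 s.
Target frame: (349826/25) × (60) = 4197912/5 ≈ 839582.400 → 839582.

frame 839582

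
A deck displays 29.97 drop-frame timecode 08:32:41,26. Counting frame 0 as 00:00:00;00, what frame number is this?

As if non-drop at 30 labels/s: (8 × 3600 + 32 × 60 + 41) × 30 + 26 = 922856.
Minute boundaries passed: 512; those not divisible by 10: 512 − 51 = 461; dropped labels = 2 × 461 = 922.
Actual frame index = 922856 − 922 = 921934.

921934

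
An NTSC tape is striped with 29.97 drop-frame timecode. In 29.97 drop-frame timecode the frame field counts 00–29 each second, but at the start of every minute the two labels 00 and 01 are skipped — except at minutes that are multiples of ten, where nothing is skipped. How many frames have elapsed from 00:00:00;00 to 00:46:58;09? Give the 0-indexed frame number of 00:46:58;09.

Complete 10-minute blocks: 4, each 17982 frames → 71928.
Remaining 6 whole minutes in the current block: 1800 + 5 × 1798 = 10790 frames.
Within the current minute: 58 × 30 + 9 − 2 = 1747 (labels ;00/;01 skipped at this minute). Total = 71928 + 10790 + 1747 = 84465.

84465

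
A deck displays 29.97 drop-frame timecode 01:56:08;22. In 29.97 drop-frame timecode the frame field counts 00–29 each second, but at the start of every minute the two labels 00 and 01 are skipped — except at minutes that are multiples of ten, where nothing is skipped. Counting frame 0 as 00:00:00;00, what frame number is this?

208852

Complete 10-minute blocks: 11, each 17982 frames → 197802.
Remaining 6 whole minutes in the current block: 1800 + 5 × 1798 = 10790 frames.
Within the current minute: 8 × 30 + 22 − 2 = 260 (labels ;00/;01 skipped at this minute). Total = 197802 + 10790 + 260 = 208852.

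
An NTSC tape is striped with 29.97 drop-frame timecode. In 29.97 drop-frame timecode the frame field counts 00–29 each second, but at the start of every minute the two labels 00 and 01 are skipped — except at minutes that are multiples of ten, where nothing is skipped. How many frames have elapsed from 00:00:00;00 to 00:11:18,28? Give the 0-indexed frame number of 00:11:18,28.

20348

As if non-drop at 30 labels/s: (0 × 3600 + 11 × 60 + 18) × 30 + 28 = 20368.
Minute boundaries passed: 11; those not divisible by 10: 11 − 1 = 10; dropped labels = 2 × 10 = 20.
Actual frame index = 20368 − 20 = 20348.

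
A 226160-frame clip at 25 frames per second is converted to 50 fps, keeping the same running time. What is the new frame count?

452320 frames

Target frames = source frames × (target rate / source rate) = 226160 × (50)/(25) = 226160 × 2 = 452320.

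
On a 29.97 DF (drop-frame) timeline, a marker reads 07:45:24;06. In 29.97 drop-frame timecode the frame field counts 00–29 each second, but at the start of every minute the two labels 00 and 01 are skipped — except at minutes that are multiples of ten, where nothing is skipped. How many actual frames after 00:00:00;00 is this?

As if non-drop at 30 labels/s: (7 × 3600 + 45 × 60 + 24) × 30 + 6 = 837726.
Minute boundaries passed: 465; those not divisible by 10: 465 − 46 = 419; dropped labels = 2 × 419 = 838.
Actual frame index = 837726 − 838 = 836888.

836888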